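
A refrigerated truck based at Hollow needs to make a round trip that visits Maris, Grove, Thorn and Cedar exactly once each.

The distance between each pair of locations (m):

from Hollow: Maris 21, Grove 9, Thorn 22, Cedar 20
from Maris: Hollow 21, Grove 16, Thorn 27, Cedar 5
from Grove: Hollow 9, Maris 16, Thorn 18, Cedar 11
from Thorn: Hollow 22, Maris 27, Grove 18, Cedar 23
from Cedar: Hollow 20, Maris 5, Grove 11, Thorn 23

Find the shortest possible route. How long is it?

There are 12 distinct closed tours to check (reversals are equivalent).
Hollow-Maris-Grove-Thorn-Cedar-Hollow: 21+16+18+23+20 = 98
Hollow-Maris-Grove-Cedar-Thorn-Hollow: 21+16+11+23+22 = 93
Hollow-Maris-Thorn-Grove-Cedar-Hollow: 21+27+18+11+20 = 97
Hollow-Maris-Thorn-Cedar-Grove-Hollow: 21+27+23+11+9 = 91
Hollow-Maris-Cedar-Grove-Thorn-Hollow: 21+5+11+18+22 = 77
Hollow-Maris-Cedar-Thorn-Grove-Hollow: 21+5+23+18+9 = 76
Hollow-Grove-Maris-Thorn-Cedar-Hollow: 9+16+27+23+20 = 95
Hollow-Grove-Maris-Cedar-Thorn-Hollow: 9+16+5+23+22 = 75
Hollow-Grove-Thorn-Maris-Cedar-Hollow: 9+18+27+5+20 = 79
Hollow-Grove-Cedar-Maris-Thorn-Hollow: 9+11+5+27+22 = 74
Hollow-Thorn-Maris-Grove-Cedar-Hollow: 22+27+16+11+20 = 96
Hollow-Thorn-Grove-Maris-Cedar-Hollow: 22+18+16+5+20 = 81
The minimum is 74.
One optimal route: Hollow → Grove → Cedar → Maris → Thorn → Hollow (or its reverse).

Shortest round trip = 74 m.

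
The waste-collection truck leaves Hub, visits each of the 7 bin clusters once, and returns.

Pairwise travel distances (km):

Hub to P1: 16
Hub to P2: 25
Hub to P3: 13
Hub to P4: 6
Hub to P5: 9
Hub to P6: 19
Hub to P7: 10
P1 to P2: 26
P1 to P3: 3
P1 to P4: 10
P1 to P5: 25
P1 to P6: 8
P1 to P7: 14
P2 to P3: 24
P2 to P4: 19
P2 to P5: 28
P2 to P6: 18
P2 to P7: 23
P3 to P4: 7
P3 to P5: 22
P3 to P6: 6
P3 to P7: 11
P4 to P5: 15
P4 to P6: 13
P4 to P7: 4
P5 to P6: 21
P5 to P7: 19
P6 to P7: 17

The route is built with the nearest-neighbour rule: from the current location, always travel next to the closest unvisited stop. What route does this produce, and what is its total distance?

From Hub: distances to unvisited — P4=6, P5=9, P7=10, P3=13, P1=16, P6=19, P2=25. Nearest is P4 (6).
From P4: distances to unvisited — P7=4, P3=7, P1=10, P6=13, P5=15, P2=19. Nearest is P7 (4).
From P7: distances to unvisited — P3=11, P1=14, P6=17, P5=19, P2=23. Nearest is P3 (11).
From P3: distances to unvisited — P1=3, P6=6, P5=22, P2=24. Nearest is P1 (3).
From P1: distances to unvisited — P6=8, P5=25, P2=26. Nearest is P6 (8).
From P6: distances to unvisited — P2=18, P5=21. Nearest is P2 (18).
From P2: distances to unvisited — P5=28. Nearest is P5 (28).
Return P5→Hub: 9.
Total = 6 + 4 + 11 + 3 + 8 + 18 + 28 + 9 = 87.

87 km along Hub → P4 → P7 → P3 → P1 → P6 → P2 → P5 → Hub.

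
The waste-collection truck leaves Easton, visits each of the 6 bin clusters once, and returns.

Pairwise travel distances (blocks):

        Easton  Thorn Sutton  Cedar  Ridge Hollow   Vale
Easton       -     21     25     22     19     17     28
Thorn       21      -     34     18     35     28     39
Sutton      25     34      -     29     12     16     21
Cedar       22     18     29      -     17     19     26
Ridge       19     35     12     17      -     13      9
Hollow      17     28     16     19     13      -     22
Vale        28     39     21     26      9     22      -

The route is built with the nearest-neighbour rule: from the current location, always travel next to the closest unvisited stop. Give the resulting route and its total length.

Nearest-neighbour total = 128 blocks; route Easton → Hollow → Ridge → Vale → Sutton → Cedar → Thorn → Easton.

Easton → [Hollow:17 / Ridge:19 / Thorn:21 / Cedar:22 / Sutton:25 / Vale:28] → Hollow (17)
Hollow → [Ridge:13 / Sutton:16 / Cedar:19 / Vale:22 / Thorn:28] → Ridge (13)
Ridge → [Vale:9 / Sutton:12 / Cedar:17 / Thorn:35] → Vale (9)
Vale → [Sutton:21 / Cedar:26 / Thorn:39] → Sutton (21)
Sutton → [Cedar:29 / Thorn:34] → Cedar (29)
Cedar → [Thorn:18] → Thorn (18)
Return Thorn→Easton: 21.
Total = 17 + 13 + 9 + 21 + 29 + 18 + 21 = 128.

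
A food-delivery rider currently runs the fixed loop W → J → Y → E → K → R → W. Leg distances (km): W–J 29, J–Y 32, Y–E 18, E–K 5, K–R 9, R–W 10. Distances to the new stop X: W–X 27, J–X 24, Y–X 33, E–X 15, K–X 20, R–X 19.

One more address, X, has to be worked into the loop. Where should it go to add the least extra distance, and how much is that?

Insertion cost between consecutive stops i–j is d(i,X) + d(X,j) − d(i,j):
  between W and J: 27 + 24 − 29 = 22
  between J and Y: 24 + 33 − 32 = 25
  between Y and E: 33 + 15 − 18 = 30
  between E and K: 15 + 20 − 5 = 30
  between K and R: 20 + 19 − 9 = 30
  between R and W: 19 + 27 − 10 = 36
Cheapest insertion is between W and J, adding 22.
New total = 103 + 22 = 125.

+22 km — insert X between W and J.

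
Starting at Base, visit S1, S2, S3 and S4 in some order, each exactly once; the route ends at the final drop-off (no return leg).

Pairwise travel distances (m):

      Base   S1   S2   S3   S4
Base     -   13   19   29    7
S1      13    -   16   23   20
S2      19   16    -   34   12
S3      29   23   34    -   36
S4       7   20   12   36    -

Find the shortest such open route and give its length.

There are 4! = 24 possible orderings.
Base→S1→S2→S3→S4: 13+16+34+36 = 99
Base→S1→S2→S4→S3: 13+16+12+36 = 77
Base→S1→S3→S2→S4: 13+23+34+12 = 82
Base→S1→S3→S4→S2: 13+23+36+12 = 84
Base→S1→S4→S2→S3: 13+20+12+34 = 79
Base→S1→S4→S3→S2: 13+20+36+34 = 103
Base→S2→S1→S3→S4: 19+16+23+36 = 94
Base→S2→S1→S4→S3: 19+16+20+36 = 91
Base→S2→S3→S1→S4: 19+34+23+20 = 96
Base→S2→S3→S4→S1: 19+34+36+20 = 109
Base→S2→S4→S1→S3: 19+12+20+23 = 74
Base→S2→S4→S3→S1: 19+12+36+23 = 90
Base→S3→S1→S2→S4: 29+23+16+12 = 80
Base→S3→S1→S4→S2: 29+23+20+12 = 84
… (10 more)
Base→S4→S2→S1→S3: 7+12+16+23 = 58  ← best
The minimum is 58.
One shortest path: Base → S4 → S2 → S1 → S3.

58 m — the minimum one-way total.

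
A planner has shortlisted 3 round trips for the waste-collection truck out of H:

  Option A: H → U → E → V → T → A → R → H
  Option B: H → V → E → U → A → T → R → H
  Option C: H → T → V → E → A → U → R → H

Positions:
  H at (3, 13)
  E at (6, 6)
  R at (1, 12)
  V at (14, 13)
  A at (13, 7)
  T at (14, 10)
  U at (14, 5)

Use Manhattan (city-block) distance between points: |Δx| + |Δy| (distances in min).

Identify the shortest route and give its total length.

60 min — Option B is the shortest.

Option A: 19 + 9 + 15 + 3 + 4 + 17 + 3 = 70
Option B: 11 + 15 + 9 + 3 + 4 + 15 + 3 = 60
Option C: 14 + 3 + 15 + 8 + 3 + 20 + 3 = 66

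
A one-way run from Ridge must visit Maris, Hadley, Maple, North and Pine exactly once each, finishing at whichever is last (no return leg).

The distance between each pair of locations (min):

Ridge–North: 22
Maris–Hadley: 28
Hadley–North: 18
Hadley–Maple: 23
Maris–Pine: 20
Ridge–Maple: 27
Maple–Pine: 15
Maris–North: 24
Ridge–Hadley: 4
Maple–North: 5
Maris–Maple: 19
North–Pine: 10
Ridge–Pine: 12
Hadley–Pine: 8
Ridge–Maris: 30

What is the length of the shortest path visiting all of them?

46 min — the minimum one-way total.

There are 5! = 120 possible orderings.
Ridge → Maris → Hadley → Maple → North → Pine: 30+28+23+5+10 = 96
Ridge → Maris → Hadley → Maple → Pine → North: 30+28+23+15+10 = 106
Ridge → Maris → Hadley → North → Maple → Pine: 30+28+18+5+15 = 96
Ridge → Maris → Hadley → North → Pine → Maple: 30+28+18+10+15 = 101
Ridge → Maris → Hadley → Pine → Maple → North: 30+28+8+15+5 = 86
Ridge → Maris → Hadley → Pine → North → Maple: 30+28+8+10+5 = 81
Ridge → Maris → Maple → Hadley → North → Pine: 30+19+23+18+10 = 100
Ridge → Maris → Maple → Hadley → Pine → North: 30+19+23+8+10 = 90
Ridge → Maris → Maple → North → Hadley → Pine: 30+19+5+18+8 = 80
Ridge → Maris → Maple → North → Pine → Hadley: 30+19+5+10+8 = 72
Ridge → Maris → Maple → Pine → Hadley → North: 30+19+15+8+18 = 90
Ridge → Maris → Maple → Pine → North → Hadley: 30+19+15+10+18 = 92
Ridge → Maris → North → Hadley → Maple → Pine: 30+24+18+23+15 = 110
Ridge → Maris → North → Hadley → Pine → Maple: 30+24+18+8+15 = 95
… (106 more)
Ridge → Hadley → Pine → North → Maple → Maris: 4+8+10+5+19 = 46  ← best
The minimum is 46.
One shortest path: Ridge → Hadley → Pine → North → Maple → Maris.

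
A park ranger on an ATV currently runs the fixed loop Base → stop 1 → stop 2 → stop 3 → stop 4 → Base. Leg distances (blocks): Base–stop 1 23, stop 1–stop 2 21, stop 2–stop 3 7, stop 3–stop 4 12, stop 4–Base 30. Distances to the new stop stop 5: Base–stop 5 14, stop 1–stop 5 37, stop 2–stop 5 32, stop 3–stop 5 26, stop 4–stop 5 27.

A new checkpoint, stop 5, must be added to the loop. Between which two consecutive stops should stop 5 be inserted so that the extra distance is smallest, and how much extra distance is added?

Adding 11 blocks by placing stop 5 on the stop 4–Base leg.

Insertion cost between consecutive stops i–j is d(i,stop 5) + d(stop 5,j) − d(i,j):
  between Base and stop 1: 14 + 37 − 23 = 28
  between stop 1 and stop 2: 37 + 32 − 21 = 48
  between stop 2 and stop 3: 32 + 26 − 7 = 51
  between stop 3 and stop 4: 26 + 27 − 12 = 41
  between stop 4 and Base: 27 + 14 − 30 = 11
Cheapest insertion is between stop 4 and Base, adding 11.
New total = 93 + 11 = 104.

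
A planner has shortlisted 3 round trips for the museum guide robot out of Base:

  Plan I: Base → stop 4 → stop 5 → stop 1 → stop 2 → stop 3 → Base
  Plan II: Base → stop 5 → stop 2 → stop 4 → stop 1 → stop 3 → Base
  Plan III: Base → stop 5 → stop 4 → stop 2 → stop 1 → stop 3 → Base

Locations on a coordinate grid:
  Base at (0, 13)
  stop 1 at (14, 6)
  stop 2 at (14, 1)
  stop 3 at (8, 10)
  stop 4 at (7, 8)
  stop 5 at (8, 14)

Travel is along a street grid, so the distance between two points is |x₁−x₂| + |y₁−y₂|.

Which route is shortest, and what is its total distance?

Plan I: 12 + 7 + 14 + 5 + 15 + 11 = 64
Plan II: 9 + 19 + 14 + 9 + 10 + 11 = 72
Plan III: 9 + 7 + 14 + 5 + 10 + 11 = 56

56 — Plan III is the shortest.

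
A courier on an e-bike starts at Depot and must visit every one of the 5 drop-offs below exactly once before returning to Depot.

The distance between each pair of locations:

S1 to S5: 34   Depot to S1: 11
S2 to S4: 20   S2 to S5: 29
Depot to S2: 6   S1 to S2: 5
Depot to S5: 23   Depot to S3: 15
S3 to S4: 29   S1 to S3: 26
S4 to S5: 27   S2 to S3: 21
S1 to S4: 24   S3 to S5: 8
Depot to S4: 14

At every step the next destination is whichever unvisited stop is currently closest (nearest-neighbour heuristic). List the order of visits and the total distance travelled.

85 along Depot → S2 → S1 → S4 → S5 → S3 → Depot.

At Depot the remaining stops are S2 6, S1 11, S4 14, S3 15, S5 23; go to S2.
At S2 the remaining stops are S1 5, S4 20, S3 21, S5 29; go to S1.
At S1 the remaining stops are S4 24, S3 26, S5 34; go to S4.
At S4 the remaining stops are S5 27, S3 29; go to S5.
At S5 the remaining stops are S3 8; go to S3.
Return S3→Depot: 15.
Total = 6 + 5 + 24 + 27 + 8 + 15 = 85.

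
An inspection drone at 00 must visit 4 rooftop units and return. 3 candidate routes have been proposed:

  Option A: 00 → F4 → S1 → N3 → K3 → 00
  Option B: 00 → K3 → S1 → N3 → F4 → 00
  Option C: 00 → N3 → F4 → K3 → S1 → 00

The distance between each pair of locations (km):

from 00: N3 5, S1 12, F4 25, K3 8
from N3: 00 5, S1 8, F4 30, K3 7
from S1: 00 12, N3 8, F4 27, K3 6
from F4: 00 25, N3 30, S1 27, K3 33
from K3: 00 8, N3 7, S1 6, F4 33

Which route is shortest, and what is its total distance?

75 km — Option A is the shortest.

Option A: 25 + 27 + 8 + 7 + 8 = 75
Option B: 8 + 6 + 8 + 30 + 25 = 77
Option C: 5 + 30 + 33 + 6 + 12 = 86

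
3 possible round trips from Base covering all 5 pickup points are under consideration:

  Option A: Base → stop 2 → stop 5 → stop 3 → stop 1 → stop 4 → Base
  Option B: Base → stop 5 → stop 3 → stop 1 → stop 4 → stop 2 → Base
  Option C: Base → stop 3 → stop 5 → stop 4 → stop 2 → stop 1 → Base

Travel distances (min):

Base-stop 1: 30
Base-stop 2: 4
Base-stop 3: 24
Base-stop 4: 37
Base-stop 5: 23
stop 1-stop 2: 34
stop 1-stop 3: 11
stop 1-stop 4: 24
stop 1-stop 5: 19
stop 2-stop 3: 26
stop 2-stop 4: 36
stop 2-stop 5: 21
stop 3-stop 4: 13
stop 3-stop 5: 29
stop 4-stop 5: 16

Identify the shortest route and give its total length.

126 min — Option A is the shortest.

Option A: 4 + 21 + 29 + 11 + 24 + 37 = 126
Option B: 23 + 29 + 11 + 24 + 36 + 4 = 127
Option C: 24 + 29 + 16 + 36 + 34 + 30 = 169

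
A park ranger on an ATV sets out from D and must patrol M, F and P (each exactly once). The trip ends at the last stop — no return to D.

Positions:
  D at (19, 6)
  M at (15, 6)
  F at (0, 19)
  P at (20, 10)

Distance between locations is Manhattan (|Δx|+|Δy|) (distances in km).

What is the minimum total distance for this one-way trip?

Shortest open route: 42 km.

There are 3! = 6 possible orderings.
D → M → F → P: 4+28+29 = 61
D → M → P → F: 4+9+29 = 42
D → F → M → P: 32+28+9 = 69
D → F → P → M: 32+29+9 = 70
D → P → M → F: 5+9+28 = 42
D → P → F → M: 5+29+28 = 62
The minimum is 42.
One shortest path: D → M → P → F.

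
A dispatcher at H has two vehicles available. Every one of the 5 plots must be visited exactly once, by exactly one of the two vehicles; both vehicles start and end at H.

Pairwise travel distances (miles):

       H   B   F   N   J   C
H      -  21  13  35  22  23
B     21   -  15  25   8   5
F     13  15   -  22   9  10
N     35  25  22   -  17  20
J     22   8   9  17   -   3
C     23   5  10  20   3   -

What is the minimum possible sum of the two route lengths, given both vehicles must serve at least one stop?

There are 2^4 − 1 = 15 ways to divide the 5 stops into two non-empty groups. For each, the best each vehicle can do is its own shortest tour through its group:
  {B} + {F, N, J, C}: 42 + 78 = 120
  {F} + {B, N, J, C}: 26 + 81 = 107
  {B, F} + {N, J, C}: 49 + 78 = 127
  {N} + {B, F, J, C}: 70 + 51 = 121
  {B, N} + {F, J, C}: 81 + 48 = 129
  {F, N} + {B, J, C}: 70 + 51 = 121
  … (15 splits in total)
Best: vehicle 1 H → F → H = 26; vehicle 2 H → B → C → J → N → H = 81; combined 107.

107 miles — the smallest possible combined total.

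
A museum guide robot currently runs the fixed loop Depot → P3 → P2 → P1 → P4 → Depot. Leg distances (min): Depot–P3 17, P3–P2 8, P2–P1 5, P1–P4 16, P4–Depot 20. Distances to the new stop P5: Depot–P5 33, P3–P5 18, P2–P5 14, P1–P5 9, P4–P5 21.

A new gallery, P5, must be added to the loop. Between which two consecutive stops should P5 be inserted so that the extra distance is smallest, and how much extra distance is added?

Adding 14 min by placing P5 on the P1–P4 leg.

Insertion cost between consecutive stops i–j is d(i,P5) + d(P5,j) − d(i,j):
  between Depot and P3: 33 + 18 − 17 = 34
  between P3 and P2: 18 + 14 − 8 = 24
  between P2 and P1: 14 + 9 − 5 = 18
  between P1 and P4: 9 + 21 − 16 = 14
  between P4 and Depot: 21 + 33 − 20 = 34
Cheapest insertion is between P1 and P4, adding 14.
New total = 66 + 14 = 80.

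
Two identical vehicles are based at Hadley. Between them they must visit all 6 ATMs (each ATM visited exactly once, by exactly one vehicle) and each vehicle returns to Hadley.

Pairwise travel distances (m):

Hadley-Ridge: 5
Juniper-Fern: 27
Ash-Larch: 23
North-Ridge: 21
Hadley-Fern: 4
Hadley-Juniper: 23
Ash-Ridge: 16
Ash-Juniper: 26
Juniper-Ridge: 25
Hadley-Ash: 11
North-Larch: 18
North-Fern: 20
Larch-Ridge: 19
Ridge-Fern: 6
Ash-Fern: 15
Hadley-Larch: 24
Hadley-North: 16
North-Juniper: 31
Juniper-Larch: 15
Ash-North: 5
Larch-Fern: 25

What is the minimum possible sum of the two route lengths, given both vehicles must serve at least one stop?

Try each way of splitting the stops between the two vehicles (each non-empty) and, for each split, find the best tour for each vehicle:
  {Ash} + {North, Juniper, Larch, Ridge, Fern}: 22 + 84 = 106
  {North} + {Ash, Juniper, Larch, Ridge, Fern}: 32 + 81 = 113
  {Ash, North} + {Juniper, Larch, Ridge, Fern}: 32 + 67 = 99
  {Juniper} + {Ash, North, Larch, Ridge, Fern}: 46 + 63 = 109
  {Ash, Juniper} + {North, Larch, Ridge, Fern}: 60 + 63 = 123
  {North, Juniper} + {Ash, Larch, Ridge, Fern}: 70 + 63 = 133
  … (31 splits in total)
  {Ash, North, Juniper, Larch} + {Ridge, Fern}: 72 + 15 = 87  ← best
Best: vehicle 1 Hadley → Ash → North → Larch → Juniper → Hadley = 72; vehicle 2 Hadley → Ridge → Fern → Hadley = 15; combined 87.

87 m — the smallest possible combined total.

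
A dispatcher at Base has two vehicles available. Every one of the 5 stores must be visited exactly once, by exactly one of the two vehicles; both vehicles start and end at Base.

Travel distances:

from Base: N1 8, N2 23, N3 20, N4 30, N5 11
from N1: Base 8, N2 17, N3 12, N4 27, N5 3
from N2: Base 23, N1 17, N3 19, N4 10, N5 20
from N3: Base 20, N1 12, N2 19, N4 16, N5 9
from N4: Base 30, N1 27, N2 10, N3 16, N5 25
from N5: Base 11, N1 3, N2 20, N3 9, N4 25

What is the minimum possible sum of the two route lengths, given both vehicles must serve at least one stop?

85 — the smallest possible combined total.

There are 2^4 − 1 = 15 ways to divide the 5 stops into two non-empty groups. For each, the best each vehicle can do is its own shortest tour through its group:
  {N1} + {N2, N3, N4, N5}: 16 + 69 = 85
  {N2} + {N1, N3, N4, N5}: 46 + 66 = 112
  {N1, N2} + {N3, N4, N5}: 48 + 66 = 114
  {N3} + {N1, N2, N4, N5}: 40 + 69 = 109
  {N1, N3} + {N2, N4, N5}: 40 + 69 = 109
  {N2, N3} + {N1, N4, N5}: 62 + 66 = 128
  … (15 splits in total)
Best: vehicle 1 Base → N1 → Base = 16; vehicle 2 Base → N2 → N4 → N3 → N5 → Base = 69; combined 85.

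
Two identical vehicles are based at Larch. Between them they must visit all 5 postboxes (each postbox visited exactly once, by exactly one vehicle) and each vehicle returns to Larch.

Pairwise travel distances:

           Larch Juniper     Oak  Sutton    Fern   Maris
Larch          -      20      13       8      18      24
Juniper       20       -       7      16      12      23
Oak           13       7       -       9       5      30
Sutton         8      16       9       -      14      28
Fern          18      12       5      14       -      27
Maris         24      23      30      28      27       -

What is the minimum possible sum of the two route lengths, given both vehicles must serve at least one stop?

There are 2^4 − 1 = 15 ways to divide the 5 stops into two non-empty groups. For each, the best each vehicle can do is its own shortest tour through its group:
  {Juniper} + {Oak, Sutton, Fern, Maris}: 40 + 73 = 113
  {Oak} + {Juniper, Sutton, Fern, Maris}: 26 + 81 = 107
  {Juniper, Oak} + {Sutton, Fern, Maris}: 40 + 73 = 113
  {Sutton} + {Juniper, Oak, Fern, Maris}: 16 + 77 = 93
  {Juniper, Sutton} + {Oak, Fern, Maris}: 44 + 69 = 113
  {Oak, Sutton} + {Juniper, Fern, Maris}: 30 + 77 = 107
  … (15 splits in total)
Best: vehicle 1 Larch → Sutton → Larch = 16; vehicle 2 Larch → Oak → Fern → Juniper → Maris → Larch = 77; combined 93.

93 — the smallest possible combined total.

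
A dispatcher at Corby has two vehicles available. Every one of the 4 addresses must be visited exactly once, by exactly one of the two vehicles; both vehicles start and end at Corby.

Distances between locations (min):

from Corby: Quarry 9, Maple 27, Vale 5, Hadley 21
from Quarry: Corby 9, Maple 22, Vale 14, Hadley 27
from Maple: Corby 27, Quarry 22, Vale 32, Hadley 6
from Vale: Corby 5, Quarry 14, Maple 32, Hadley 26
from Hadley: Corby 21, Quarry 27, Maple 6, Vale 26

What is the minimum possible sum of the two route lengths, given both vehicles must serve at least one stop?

68 min — the smallest possible combined total.

Try each way of splitting the stops between the two vehicles (each non-empty) and, for each split, find the best tour for each vehicle:
  {Quarry} + {Maple, Vale, Hadley}: 18 + 64 = 82
  {Maple} + {Quarry, Vale, Hadley}: 54 + 67 = 121
  {Quarry, Maple} + {Vale, Hadley}: 58 + 52 = 110
  {Vale} + {Quarry, Maple, Hadley}: 10 + 58 = 68
  {Quarry, Vale} + {Maple, Hadley}: 28 + 54 = 82
  {Maple, Vale} + {Quarry, Hadley}: 64 + 57 = 121
  … (7 splits in total)
Best: vehicle 1 Corby → Vale → Corby = 10; vehicle 2 Corby → Quarry → Maple → Hadley → Corby = 58; combined 68.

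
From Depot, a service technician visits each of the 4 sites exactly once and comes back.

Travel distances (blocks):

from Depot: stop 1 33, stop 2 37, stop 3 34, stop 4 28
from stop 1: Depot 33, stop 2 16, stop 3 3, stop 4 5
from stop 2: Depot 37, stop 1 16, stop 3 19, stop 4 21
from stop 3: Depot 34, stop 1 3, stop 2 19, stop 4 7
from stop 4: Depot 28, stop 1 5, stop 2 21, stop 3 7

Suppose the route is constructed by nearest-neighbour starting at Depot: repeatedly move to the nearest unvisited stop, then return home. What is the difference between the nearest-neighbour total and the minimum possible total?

From Depot: stop 4=28, stop 1=33, stop 3=34, stop 2=37 → choose stop 4 (28).
From stop 4: stop 1=5, stop 3=7, stop 2=21 → choose stop 1 (5).
From stop 1: stop 3=3, stop 2=16 → choose stop 3 (3).
From stop 3: stop 2=19 → choose stop 2 (19).
NN route Depot → stop 4 → stop 1 → stop 3 → stop 2 → Depot costs 92.
Optimal: Depot → stop 2 → stop 1 → stop 3 → stop 4 → Depot costs 91 (by enumerating all 12 distinct tours).
Excess = 92 − 91 = 1.

Excess over optimum: 1 blocks.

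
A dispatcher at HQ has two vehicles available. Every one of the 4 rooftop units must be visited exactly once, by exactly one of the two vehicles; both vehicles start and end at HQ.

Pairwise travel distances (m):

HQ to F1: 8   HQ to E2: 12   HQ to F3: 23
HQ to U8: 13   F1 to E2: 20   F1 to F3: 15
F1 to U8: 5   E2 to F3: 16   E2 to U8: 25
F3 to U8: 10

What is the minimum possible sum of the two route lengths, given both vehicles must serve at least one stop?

67 m — the smallest possible combined total.

Try each way of splitting the stops between the two vehicles (each non-empty) and, for each split, find the best tour for each vehicle:
  {F1} + {E2, F3, U8}: 16 + 51 = 67
  {E2} + {F1, F3, U8}: 24 + 46 = 70
  {F1, E2} + {F3, U8}: 40 + 46 = 86
  {F3} + {F1, E2, U8}: 46 + 50 = 96
  {F1, F3} + {E2, U8}: 46 + 50 = 96
  {E2, F3} + {F1, U8}: 51 + 26 = 77
  … (7 splits in total)
Best: vehicle 1 HQ → F1 → HQ = 16; vehicle 2 HQ → E2 → F3 → U8 → HQ = 51; combined 67.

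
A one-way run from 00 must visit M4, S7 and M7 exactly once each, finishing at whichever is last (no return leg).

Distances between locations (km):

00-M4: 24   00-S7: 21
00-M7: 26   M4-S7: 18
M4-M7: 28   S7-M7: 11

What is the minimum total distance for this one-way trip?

Minimum one-way distance = 53 km.

There are 3! = 6 possible orderings.
00 - M4 - S7 - M7: 24+18+11 = 53
00 - M4 - M7 - S7: 24+28+11 = 63
00 - S7 - M4 - M7: 21+18+28 = 67
00 - S7 - M7 - M4: 21+11+28 = 60
00 - M7 - M4 - S7: 26+28+18 = 72
00 - M7 - S7 - M4: 26+11+18 = 55
The minimum is 53.
One shortest path: 00 → M4 → S7 → M7.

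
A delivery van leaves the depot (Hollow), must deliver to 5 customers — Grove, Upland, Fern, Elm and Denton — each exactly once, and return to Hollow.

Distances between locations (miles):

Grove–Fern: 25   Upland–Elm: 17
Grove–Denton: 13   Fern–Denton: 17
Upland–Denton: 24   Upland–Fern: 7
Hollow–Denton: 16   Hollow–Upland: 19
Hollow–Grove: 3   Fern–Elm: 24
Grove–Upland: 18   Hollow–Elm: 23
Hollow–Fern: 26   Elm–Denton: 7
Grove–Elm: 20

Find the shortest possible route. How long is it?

Minimum total distance: 73 miles.

There are 60 distinct closed tours to check (reversals are equivalent).
Hollow → Grove → Upland → Fern → Elm → Denton → Hollow: 3+18+7+24+7+16 = 75
Hollow → Grove → Upland → Fern → Denton → Elm → Hollow: 3+18+7+17+7+23 = 75
Hollow → Grove → Upland → Elm → Fern → Denton → Hollow: 3+18+17+24+17+16 = 95
Hollow → Grove → Upland → Elm → Denton → Fern → Hollow: 3+18+17+7+17+26 = 88
Hollow → Grove → Upland → Denton → Fern → Elm → Hollow: 3+18+24+17+24+23 = 109
Hollow → Grove → Upland → Denton → Elm → Fern → Hollow: 3+18+24+7+24+26 = 102
Hollow → Grove → Fern → Upland → Elm → Denton → Hollow: 3+25+7+17+7+16 = 75
Hollow → Grove → Fern → Upland → Denton → Elm → Hollow: 3+25+7+24+7+23 = 89
Hollow → Grove → Fern → Elm → Upland → Denton → Hollow: 3+25+24+17+24+16 = 109
Hollow → Grove → Fern → Elm → Denton → Upland → Hollow: 3+25+24+7+24+19 = 102
Hollow → Grove → Fern → Denton → Upland → Elm → Hollow: 3+25+17+24+17+23 = 109
Hollow → Grove → Fern → Denton → Elm → Upland → Hollow: 3+25+17+7+17+19 = 88
Hollow → Grove → Elm → Upland → Fern → Denton → Hollow: 3+20+17+7+17+16 = 80
Hollow → Grove → Elm → Upland → Denton → Fern → Hollow: 3+20+17+24+17+26 = 107
… (46 more)
Hollow → Grove → Elm → Denton → Fern → Upland → Hollow: 3+20+7+17+7+19 = 73  ← best
The minimum is 73.
One optimal route: Hollow → Grove → Elm → Denton → Fern → Upland → Hollow (or its reverse).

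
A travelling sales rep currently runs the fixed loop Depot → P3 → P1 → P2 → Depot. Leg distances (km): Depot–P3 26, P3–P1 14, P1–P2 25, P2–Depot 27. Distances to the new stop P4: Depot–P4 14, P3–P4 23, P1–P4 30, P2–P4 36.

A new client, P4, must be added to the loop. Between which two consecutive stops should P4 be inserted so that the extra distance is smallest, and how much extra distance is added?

Insertion cost between consecutive stops i–j is d(i,P4) + d(P4,j) − d(i,j):
  between Depot and P3: 14 + 23 − 26 = 11
  between P3 and P1: 23 + 30 − 14 = 39
  between P1 and P2: 30 + 36 − 25 = 41
  between P2 and Depot: 36 + 14 − 27 = 23
Cheapest insertion is between Depot and P3, adding 11.
New total = 92 + 11 = 103.

+11 km — insert P4 between Depot and P3.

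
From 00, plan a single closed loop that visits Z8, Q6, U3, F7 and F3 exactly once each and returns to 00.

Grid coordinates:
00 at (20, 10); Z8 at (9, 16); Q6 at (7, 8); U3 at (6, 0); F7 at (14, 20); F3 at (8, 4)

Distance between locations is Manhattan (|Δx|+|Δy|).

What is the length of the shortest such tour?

00→Z8→Q6→U3→F7→F3→00: 17+10+9+28+22+18 = 104
00→Z8→Q6→U3→F3→F7→00: 17+10+9+6+22+16 = 80
00→Z8→Q6→F7→U3→F3→00: 17+10+19+28+6+18 = 98
00→Z8→Q6→F7→F3→U3→00: 17+10+19+22+6+24 = 98
00→Z8→Q6→F3→U3→F7→00: 17+10+5+6+28+16 = 82
00→Z8→Q6→F3→F7→U3→00: 17+10+5+22+28+24 = 106
00→Z8→U3→Q6→F7→F3→00: 17+19+9+19+22+18 = 104
00→Z8→U3→Q6→F3→F7→00: 17+19+9+5+22+16 = 88
00→Z8→U3→F7→Q6→F3→00: 17+19+28+19+5+18 = 106
00→Z8→U3→F7→F3→Q6→00: 17+19+28+22+5+15 = 106
00→Z8→U3→F3→Q6→F7→00: 17+19+6+5+19+16 = 82
00→Z8→U3→F3→F7→Q6→00: 17+19+6+22+19+15 = 98
00→Z8→F7→Q6→U3→F3→00: 17+9+19+9+6+18 = 78
00→Z8→F7→Q6→F3→U3→00: 17+9+19+5+6+24 = 80
… (46 more)
00→Q6→U3→F3→Z8→F7→00: 15+9+6+13+9+16 = 68  ← best
The minimum is 68.
One optimal route: 00 → Q6 → U3 → F3 → Z8 → F7 → 00 (or its reverse).

68 — the shortest possible round trip.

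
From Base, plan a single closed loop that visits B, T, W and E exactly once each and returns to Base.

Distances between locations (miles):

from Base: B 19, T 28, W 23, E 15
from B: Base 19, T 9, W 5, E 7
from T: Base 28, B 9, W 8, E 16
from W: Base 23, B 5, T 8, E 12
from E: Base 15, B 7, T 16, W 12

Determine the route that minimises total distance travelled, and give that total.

With 4 stops there are 4!/2 = 12 distinct round trips (a route and its reverse cost the same).
Base→B→T→W→E→Base: 19+9+8+12+15 = 63
Base→B→T→E→W→Base: 19+9+16+12+23 = 79
Base→B→W→T→E→Base: 19+5+8+16+15 = 63
Base→B→W→E→T→Base: 19+5+12+16+28 = 80
Base→B→E→T→W→Base: 19+7+16+8+23 = 73
Base→B→E→W→T→Base: 19+7+12+8+28 = 74
Base→T→B→W→E→Base: 28+9+5+12+15 = 69
Base→T→B→E→W→Base: 28+9+7+12+23 = 79
Base→T→W→B→E→Base: 28+8+5+7+15 = 63
Base→T→E→B→W→Base: 28+16+7+5+23 = 79
Base→W→B→T→E→Base: 23+5+9+16+15 = 68
Base→W→T→B→E→Base: 23+8+9+7+15 = 62
The minimum is 62.
One optimal route: Base → W → T → B → E → Base (or its reverse).

62 miles — the shortest possible round trip.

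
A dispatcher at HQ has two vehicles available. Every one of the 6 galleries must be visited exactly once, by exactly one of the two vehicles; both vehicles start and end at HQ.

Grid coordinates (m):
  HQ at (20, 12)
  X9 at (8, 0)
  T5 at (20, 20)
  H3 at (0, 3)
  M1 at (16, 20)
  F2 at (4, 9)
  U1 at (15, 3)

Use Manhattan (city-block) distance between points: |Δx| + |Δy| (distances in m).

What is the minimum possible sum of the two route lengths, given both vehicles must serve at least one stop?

88 m — the smallest possible combined total.

Try each way of splitting the stops between the two vehicles (each non-empty) and, for each split, find the best tour for each vehicle:
  {X9} + {T5, H3, M1, F2, U1}: 48 + 74 = 122
  {T5} + {X9, H3, M1, F2, U1}: 16 + 80 = 96
  {X9, T5} + {H3, M1, F2, U1}: 64 + 74 = 138
  {H3} + {X9, T5, M1, F2, U1}: 58 + 72 = 130
  {X9, H3} + {T5, M1, F2, U1}: 64 + 66 = 130
  {T5, H3} + {X9, M1, F2, U1}: 74 + 72 = 146
  … (31 splits in total)
  {T5, M1} + {X9, H3, F2, U1}: 24 + 64 = 88  ← best
Best: vehicle 1 HQ → T5 → M1 → HQ = 24; vehicle 2 HQ → F2 → H3 → X9 → U1 → HQ = 64; combined 88.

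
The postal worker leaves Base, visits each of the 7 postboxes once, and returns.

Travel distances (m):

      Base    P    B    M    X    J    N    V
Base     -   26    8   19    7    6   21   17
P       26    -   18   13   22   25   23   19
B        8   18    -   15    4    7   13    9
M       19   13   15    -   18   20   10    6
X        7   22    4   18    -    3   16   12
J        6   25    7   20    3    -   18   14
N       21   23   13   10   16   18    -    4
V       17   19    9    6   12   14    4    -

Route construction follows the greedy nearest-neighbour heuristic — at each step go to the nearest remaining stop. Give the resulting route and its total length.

From Base: distances to unvisited — J=6, X=7, B=8, V=17, M=19, N=21, P=26. Nearest is J (6).
From J: distances to unvisited — X=3, B=7, V=14, N=18, M=20, P=25. Nearest is X (3).
From X: distances to unvisited — B=4, V=12, N=16, M=18, P=22. Nearest is B (4).
From B: distances to unvisited — V=9, N=13, M=15, P=18. Nearest is V (9).
From V: distances to unvisited — N=4, M=6, P=19. Nearest is N (4).
From N: distances to unvisited — M=10, P=23. Nearest is M (10).
From M: distances to unvisited — P=13. Nearest is P (13).
Return P→Base: 26.
Total = 6 + 3 + 4 + 9 + 4 + 10 + 13 + 26 = 75.

Total distance 75 m via the nearest-neighbour route Base → J → X → B → V → N → M → P → Base.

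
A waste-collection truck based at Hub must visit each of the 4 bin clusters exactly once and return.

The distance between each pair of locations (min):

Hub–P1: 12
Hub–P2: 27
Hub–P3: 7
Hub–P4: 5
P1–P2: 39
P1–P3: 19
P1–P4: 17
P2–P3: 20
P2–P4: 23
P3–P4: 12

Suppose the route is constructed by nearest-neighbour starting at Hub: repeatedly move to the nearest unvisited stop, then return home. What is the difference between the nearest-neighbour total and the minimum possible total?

23 min longer than the optimal tour.

Hub: P4=5, P3=7, P1=12, P2=27 ⇒ P4
P4: P3=12, P1=17, P2=23 ⇒ P3
P3: P1=19, P2=20 ⇒ P1
P1: P2=39 ⇒ P2
NN route Hub → P4 → P3 → P1 → P2 → Hub costs 102.
Optimal: Hub → P1 → P3 → P2 → P4 → Hub costs 79 (by enumerating all 12 distinct tours).
Excess = 102 − 79 = 23.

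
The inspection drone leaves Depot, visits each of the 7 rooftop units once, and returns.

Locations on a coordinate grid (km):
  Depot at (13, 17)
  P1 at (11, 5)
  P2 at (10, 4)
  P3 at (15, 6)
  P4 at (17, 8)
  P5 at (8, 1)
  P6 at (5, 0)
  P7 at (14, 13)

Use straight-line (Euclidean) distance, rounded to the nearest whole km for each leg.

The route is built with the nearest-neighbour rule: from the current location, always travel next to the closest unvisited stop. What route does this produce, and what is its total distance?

Nearest-neighbour total = 44 km; route Depot → P7 → P4 → P3 → P1 → P2 → P5 → P6 → Depot.

From Depot: distances to unvisited — P7=4, P4=10, P3=11, P1=12, P2=13, P5=17, P6=19. Nearest is P7 (4).
From P7: distances to unvisited — P4=6, P3=7, P1=9, P2=10, P5=13, P6=16. Nearest is P4 (6).
From P4: distances to unvisited — P3=3, P1=7, P2=8, P5=11, P6=14. Nearest is P3 (3).
From P3: distances to unvisited — P1=4, P2=5, P5=9, P6=12. Nearest is P1 (4).
From P1: distances to unvisited — P2=1, P5=5, P6=8. Nearest is P2 (1).
From P2: distances to unvisited — P5=4, P6=6. Nearest is P5 (4).
From P5: distances to unvisited — P6=3. Nearest is P6 (3).
Return P6→Depot: 19.
Total = 4 + 6 + 3 + 4 + 1 + 4 + 3 + 19 = 44.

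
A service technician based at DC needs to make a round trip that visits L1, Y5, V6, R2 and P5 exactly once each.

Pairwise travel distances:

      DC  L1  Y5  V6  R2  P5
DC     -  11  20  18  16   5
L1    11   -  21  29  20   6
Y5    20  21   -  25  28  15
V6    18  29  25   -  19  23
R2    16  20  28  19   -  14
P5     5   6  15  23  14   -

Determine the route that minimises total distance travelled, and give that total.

There are 60 distinct closed tours to check (reversals are equivalent).
DC-L1-Y5-V6-R2-P5-DC: 11+21+25+19+14+5 = 95
DC-L1-Y5-V6-P5-R2-DC: 11+21+25+23+14+16 = 110
DC-L1-Y5-R2-V6-P5-DC: 11+21+28+19+23+5 = 107
DC-L1-Y5-R2-P5-V6-DC: 11+21+28+14+23+18 = 115
DC-L1-Y5-P5-V6-R2-DC: 11+21+15+23+19+16 = 105
DC-L1-Y5-P5-R2-V6-DC: 11+21+15+14+19+18 = 98
DC-L1-V6-Y5-R2-P5-DC: 11+29+25+28+14+5 = 112
DC-L1-V6-Y5-P5-R2-DC: 11+29+25+15+14+16 = 110
DC-L1-V6-R2-Y5-P5-DC: 11+29+19+28+15+5 = 107
DC-L1-V6-R2-P5-Y5-DC: 11+29+19+14+15+20 = 108
DC-L1-V6-P5-Y5-R2-DC: 11+29+23+15+28+16 = 122
DC-L1-V6-P5-R2-Y5-DC: 11+29+23+14+28+20 = 125
DC-L1-R2-Y5-V6-P5-DC: 11+20+28+25+23+5 = 112
DC-L1-R2-Y5-P5-V6-DC: 11+20+28+15+23+18 = 115
… (46 more)
DC-L1-P5-Y5-V6-R2-DC: 11+6+15+25+19+16 = 92  ← best
The minimum is 92.
One optimal route: DC → L1 → P5 → Y5 → V6 → R2 → DC (or its reverse).

Shortest round trip = 92.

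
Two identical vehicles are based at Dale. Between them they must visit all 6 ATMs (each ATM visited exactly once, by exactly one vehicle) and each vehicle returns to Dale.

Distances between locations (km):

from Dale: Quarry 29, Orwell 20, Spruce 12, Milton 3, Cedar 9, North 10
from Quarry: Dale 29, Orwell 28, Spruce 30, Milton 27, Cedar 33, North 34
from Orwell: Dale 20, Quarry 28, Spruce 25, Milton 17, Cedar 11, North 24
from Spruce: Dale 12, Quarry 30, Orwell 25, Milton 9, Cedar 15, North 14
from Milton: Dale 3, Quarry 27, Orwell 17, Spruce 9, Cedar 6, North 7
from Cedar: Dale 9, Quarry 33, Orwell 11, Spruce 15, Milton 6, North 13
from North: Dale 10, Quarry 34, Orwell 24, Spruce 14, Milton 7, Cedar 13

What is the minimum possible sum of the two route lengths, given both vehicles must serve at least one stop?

Check every non-empty split of the stops between the two vehicles; for each half take its own optimal tour:
  {Quarry} + {Orwell, Spruce, Milton, Cedar, North}: 58 + 69 = 127
  {Orwell} + {Quarry, Spruce, Milton, Cedar, North}: 40 + 95 = 135
  {Quarry, Orwell} + {Spruce, Milton, Cedar, North}: 77 + 48 = 125
  {Spruce} + {Quarry, Orwell, Milton, Cedar, North}: 24 + 91 = 115
  {Quarry, Spruce} + {Orwell, Milton, Cedar, North}: 71 + 54 = 125
  {Orwell, Spruce} + {Quarry, Milton, Cedar, North}: 57 + 85 = 142
  … (31 splits in total)
  {Milton} + {Quarry, Orwell, Spruce, Cedar, North}: 6 + 102 = 108  ← best
Best: vehicle 1 Dale → Milton → Dale = 6; vehicle 2 Dale → Cedar → Orwell → Quarry → Spruce → North → Dale = 102; combined 108.

108 km — the smallest possible combined total.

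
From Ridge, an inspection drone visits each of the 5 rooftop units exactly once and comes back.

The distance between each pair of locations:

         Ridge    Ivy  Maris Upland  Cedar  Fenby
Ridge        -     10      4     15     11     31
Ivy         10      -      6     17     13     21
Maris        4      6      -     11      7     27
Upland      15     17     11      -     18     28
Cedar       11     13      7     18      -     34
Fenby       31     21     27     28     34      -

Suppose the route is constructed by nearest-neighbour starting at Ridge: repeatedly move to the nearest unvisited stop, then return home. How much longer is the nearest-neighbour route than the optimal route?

The nearest-neighbour route is 12 longer than optimal.

From Ridge: Maris=4, Ivy=10, Cedar=11, Upland=15, Fenby=31 → choose Maris (4).
From Maris: Ivy=6, Cedar=7, Upland=11, Fenby=27 → choose Ivy (6).
From Ivy: Cedar=13, Upland=17, Fenby=21 → choose Cedar (13).
From Cedar: Upland=18, Fenby=34 → choose Upland (18).
From Upland: Fenby=28 → choose Fenby (28).
NN route Ridge → Maris → Ivy → Cedar → Upland → Fenby → Ridge costs 100.
Optimal: Ridge → Ivy → Fenby → Upland → Maris → Cedar → Ridge costs 88 (by enumerating all 60 distinct tours).
Excess = 100 − 88 = 12.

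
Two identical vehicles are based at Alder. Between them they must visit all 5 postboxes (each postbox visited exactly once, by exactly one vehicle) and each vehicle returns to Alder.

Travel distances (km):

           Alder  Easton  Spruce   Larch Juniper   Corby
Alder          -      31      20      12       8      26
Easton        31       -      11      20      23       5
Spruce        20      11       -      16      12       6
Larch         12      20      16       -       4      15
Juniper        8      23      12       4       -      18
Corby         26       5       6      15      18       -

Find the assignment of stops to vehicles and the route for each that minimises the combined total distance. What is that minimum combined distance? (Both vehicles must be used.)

Try each way of splitting the stops between the two vehicles (each non-empty) and, for each split, find the best tour for each vehicle:
  {Easton} + {Spruce, Larch, Juniper, Corby}: 62 + 53 = 115
  {Spruce} + {Easton, Larch, Juniper, Corby}: 40 + 63 = 103
  {Easton, Spruce} + {Larch, Juniper, Corby}: 62 + 53 = 115
  {Larch} + {Easton, Spruce, Juniper, Corby}: 24 + 62 = 86
  {Easton, Larch} + {Spruce, Juniper, Corby}: 63 + 52 = 115
  {Spruce, Larch} + {Easton, Juniper, Corby}: 48 + 62 = 110
  … (15 splits in total)
  {Juniper} + {Easton, Spruce, Larch, Corby}: 16 + 63 = 79  ← best
Best: vehicle 1 Alder → Juniper → Alder = 16; vehicle 2 Alder → Spruce → Easton → Corby → Larch → Alder = 63; combined 79.

Minimum combined distance: 79 km.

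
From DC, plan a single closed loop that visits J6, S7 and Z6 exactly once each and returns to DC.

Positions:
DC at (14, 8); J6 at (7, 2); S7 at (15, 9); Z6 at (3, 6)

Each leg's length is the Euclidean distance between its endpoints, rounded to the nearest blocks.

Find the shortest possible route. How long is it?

DC→J6→S7→Z6→DC: 9+11+12+11 = 43
DC→J6→Z6→S7→DC: 9+6+12+1 = 28
DC→S7→J6→Z6→DC: 1+11+6+11 = 29
The minimum is 28.
One optimal route: DC → J6 → Z6 → S7 → DC (or its reverse).

28 blocks — the shortest possible round trip.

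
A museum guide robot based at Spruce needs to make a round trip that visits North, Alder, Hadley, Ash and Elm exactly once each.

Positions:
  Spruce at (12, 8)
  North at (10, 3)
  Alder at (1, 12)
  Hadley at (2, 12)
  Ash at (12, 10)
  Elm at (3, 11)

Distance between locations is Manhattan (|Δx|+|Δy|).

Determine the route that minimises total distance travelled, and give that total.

There are 60 distinct closed tours to check (reversals are equivalent).
Spruce-North-Alder-Hadley-Ash-Elm-Spruce: 7+18+1+12+10+12 = 60
Spruce-North-Alder-Hadley-Elm-Ash-Spruce: 7+18+1+2+10+2 = 40
Spruce-North-Alder-Ash-Hadley-Elm-Spruce: 7+18+13+12+2+12 = 64
Spruce-North-Alder-Ash-Elm-Hadley-Spruce: 7+18+13+10+2+14 = 64
Spruce-North-Alder-Elm-Hadley-Ash-Spruce: 7+18+3+2+12+2 = 44
Spruce-North-Alder-Elm-Ash-Hadley-Spruce: 7+18+3+10+12+14 = 64
Spruce-North-Hadley-Alder-Ash-Elm-Spruce: 7+17+1+13+10+12 = 60
Spruce-North-Hadley-Alder-Elm-Ash-Spruce: 7+17+1+3+10+2 = 40
Spruce-North-Hadley-Ash-Alder-Elm-Spruce: 7+17+12+13+3+12 = 64
Spruce-North-Hadley-Ash-Elm-Alder-Spruce: 7+17+12+10+3+15 = 64
Spruce-North-Hadley-Elm-Alder-Ash-Spruce: 7+17+2+3+13+2 = 44
Spruce-North-Hadley-Elm-Ash-Alder-Spruce: 7+17+2+10+13+15 = 64
Spruce-North-Ash-Alder-Hadley-Elm-Spruce: 7+9+13+1+2+12 = 44
Spruce-North-Ash-Alder-Elm-Hadley-Spruce: 7+9+13+3+2+14 = 48
… (46 more)
The minimum is 40.
One optimal route: Spruce → North → Alder → Hadley → Elm → Ash → Spruce (or its reverse).

Minimum total distance: 40.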